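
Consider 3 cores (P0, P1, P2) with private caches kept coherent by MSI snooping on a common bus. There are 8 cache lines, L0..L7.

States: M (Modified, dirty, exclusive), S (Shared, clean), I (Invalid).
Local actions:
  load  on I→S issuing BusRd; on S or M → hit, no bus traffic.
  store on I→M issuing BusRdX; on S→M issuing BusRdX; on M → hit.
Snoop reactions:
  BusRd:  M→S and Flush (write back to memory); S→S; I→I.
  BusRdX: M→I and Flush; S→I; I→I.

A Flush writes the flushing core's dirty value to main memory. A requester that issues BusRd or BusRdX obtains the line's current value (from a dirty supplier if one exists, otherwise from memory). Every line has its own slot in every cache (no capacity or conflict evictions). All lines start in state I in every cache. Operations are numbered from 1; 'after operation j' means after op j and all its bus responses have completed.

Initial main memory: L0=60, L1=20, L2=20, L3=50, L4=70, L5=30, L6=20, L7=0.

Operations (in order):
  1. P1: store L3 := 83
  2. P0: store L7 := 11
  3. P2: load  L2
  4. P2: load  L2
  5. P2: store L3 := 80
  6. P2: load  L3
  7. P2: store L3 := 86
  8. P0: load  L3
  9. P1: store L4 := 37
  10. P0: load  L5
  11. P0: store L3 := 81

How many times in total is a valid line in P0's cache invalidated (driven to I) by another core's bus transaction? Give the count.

step 1: P1: store L3 := 83  ⟶  IMI  (L3)  txn=BusRdX  M[L3]=50
step 2: P0: store L7 := 11  ⟶  MII  (L7)  txn=BusRdX  M[L7]=0
step 3: P2: load  L2  ⟶  IIS  (L2)  txn=BusRd  M[L2]=20
step 4: P2: load  L2  ⟶  IIS  (L2)  txn=∅  M[L2]=20
step 5: P2: store L3 := 80  ⟶  IIM  (L3)  txn=BusRdX+Flush  M[L3]=83
step 6: P2: load  L3  ⟶  IIM  (L3)  txn=∅  M[L3]=83
step 7: P2: store L3 := 86  ⟶  IIM  (L3)  txn=∅  M[L3]=83
step 8: P0: load  L3  ⟶  SIS  (L3)  txn=BusRd+Flush  M[L3]=86
step 9: P1: store L4 := 37  ⟶  IMI  (L4)  txn=BusRdX  M[L4]=70
step 10: P0: load  L5  ⟶  SII  (L5)  txn=BusRd  M[L5]=30
step 11: P0: store L3 := 81  ⟶  MII  (L3)  txn=BusRdX  M[L3]=86

invalidations = 0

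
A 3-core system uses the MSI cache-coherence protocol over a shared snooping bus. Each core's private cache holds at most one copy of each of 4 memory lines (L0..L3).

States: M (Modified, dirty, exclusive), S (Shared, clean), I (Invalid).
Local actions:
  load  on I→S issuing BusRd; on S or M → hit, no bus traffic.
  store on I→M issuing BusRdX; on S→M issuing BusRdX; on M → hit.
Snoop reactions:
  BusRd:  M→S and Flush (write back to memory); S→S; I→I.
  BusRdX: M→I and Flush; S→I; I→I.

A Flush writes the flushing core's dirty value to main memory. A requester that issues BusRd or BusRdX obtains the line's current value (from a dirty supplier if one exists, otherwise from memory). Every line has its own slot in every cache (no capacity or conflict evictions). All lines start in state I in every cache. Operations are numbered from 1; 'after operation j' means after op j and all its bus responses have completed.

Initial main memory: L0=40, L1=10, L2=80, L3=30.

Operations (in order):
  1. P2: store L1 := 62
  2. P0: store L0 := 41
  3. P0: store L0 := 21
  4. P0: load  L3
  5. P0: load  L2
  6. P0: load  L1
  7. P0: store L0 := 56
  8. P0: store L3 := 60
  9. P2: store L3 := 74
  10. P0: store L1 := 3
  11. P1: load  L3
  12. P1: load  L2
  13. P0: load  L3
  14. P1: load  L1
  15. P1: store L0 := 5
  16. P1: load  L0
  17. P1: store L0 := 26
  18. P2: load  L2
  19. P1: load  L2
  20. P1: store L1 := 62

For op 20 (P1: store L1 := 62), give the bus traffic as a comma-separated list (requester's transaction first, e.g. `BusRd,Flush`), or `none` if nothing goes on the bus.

1. P2: store L1 := 62  bus=[BusRdX]  L1: P0=I P1=I P2=M  mem[L1]=10
2. P0: store L0 := 41  bus=[BusRdX]  L0: P0=M P1=I P2=I  mem[L0]=40
3. P0: store L0 := 21  bus=[-]  L0: P0=M P1=I P2=I  mem[L0]=40
4. P0: load  L3  bus=[BusRd]  L3: P0=S P1=I P2=I  mem[L3]=30
5. P0: load  L2  bus=[BusRd]  L2: P0=S P1=I P2=I  mem[L2]=80
6. P0: load  L1  bus=[BusRd,Flush]  L1: P0=S P1=I P2=S  mem[L1]=62
7. P0: store L0 := 56  bus=[-]  L0: P0=M P1=I P2=I  mem[L0]=40
8. P0: store L3 := 60  bus=[BusRdX]  L3: P0=M P1=I P2=I  mem[L3]=30
9. P2: store L3 := 74  bus=[BusRdX,Flush]  L3: P0=I P1=I P2=M  mem[L3]=60
10. P0: store L1 := 3  bus=[BusRdX]  L1: P0=M P1=I P2=I  mem[L1]=62
11. P1: load  L3  bus=[BusRd,Flush]  L3: P0=I P1=S P2=S  mem[L3]=74
12. P1: load  L2  bus=[BusRd]  L2: P0=S P1=S P2=I  mem[L2]=80
13. P0: load  L3  bus=[BusRd]  L3: P0=S P1=S P2=S  mem[L3]=74
14. P1: load  L1  bus=[BusRd,Flush]  L1: P0=S P1=S P2=I  mem[L1]=3
15. P1: store L0 := 5  bus=[BusRdX,Flush]  L0: P0=I P1=M P2=I  mem[L0]=56
16. P1: load  L0  bus=[-]  L0: P0=I P1=M P2=I  mem[L0]=56
17. P1: store L0 := 26  bus=[-]  L0: P0=I P1=M P2=I  mem[L0]=56
18. P2: load  L2  bus=[BusRd]  L2: P0=S P1=S P2=S  mem[L2]=80
19. P1: load  L2  bus=[-]  L2: P0=S P1=S P2=S  mem[L2]=80
20. P1: store L1 := 62  bus=[BusRdX]  L1: P0=I P1=M P2=I  mem[L1]=3

bus = BusRdX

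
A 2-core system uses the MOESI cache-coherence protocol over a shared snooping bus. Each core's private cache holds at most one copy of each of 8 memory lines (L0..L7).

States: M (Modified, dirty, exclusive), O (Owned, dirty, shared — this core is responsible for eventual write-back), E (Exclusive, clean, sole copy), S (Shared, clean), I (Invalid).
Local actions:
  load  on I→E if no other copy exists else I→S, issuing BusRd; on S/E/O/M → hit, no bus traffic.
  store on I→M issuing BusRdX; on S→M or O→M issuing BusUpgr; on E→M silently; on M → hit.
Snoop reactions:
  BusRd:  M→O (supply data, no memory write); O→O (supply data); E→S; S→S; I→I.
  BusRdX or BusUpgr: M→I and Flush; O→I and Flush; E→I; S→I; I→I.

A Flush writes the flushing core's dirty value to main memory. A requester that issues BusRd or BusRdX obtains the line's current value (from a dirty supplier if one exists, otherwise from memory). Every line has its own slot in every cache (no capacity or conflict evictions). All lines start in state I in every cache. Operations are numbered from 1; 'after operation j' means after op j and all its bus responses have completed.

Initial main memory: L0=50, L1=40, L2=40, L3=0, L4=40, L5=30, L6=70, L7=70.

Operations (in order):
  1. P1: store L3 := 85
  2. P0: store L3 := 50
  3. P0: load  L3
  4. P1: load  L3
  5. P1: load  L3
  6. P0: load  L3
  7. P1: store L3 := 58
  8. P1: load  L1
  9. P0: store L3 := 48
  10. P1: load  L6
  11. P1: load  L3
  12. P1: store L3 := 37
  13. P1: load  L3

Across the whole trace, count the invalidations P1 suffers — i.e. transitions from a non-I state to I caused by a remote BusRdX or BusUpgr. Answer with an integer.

  op1 P1: store L3 := 85 → I/M on L3; bus BusRdX; mem=0
  op2 P0: store L3 := 50 → M/I on L3; bus BusRdX Flush; mem=85
  op3 P0: load  L3 → M/I on L3; bus (none); mem=85
  op4 P1: load  L3 → O/S on L3; bus BusRd; mem=85
  op5 P1: load  L3 → O/S on L3; bus (none); mem=85
  op6 P0: load  L3 → O/S on L3; bus (none); mem=85
  op7 P1: store L3 := 58 → I/M on L3; bus BusUpgr Flush; mem=50
  op8 P1: load  L1 → I/E on L1; bus BusRd; mem=40
  op9 P0: store L3 := 48 → M/I on L3; bus BusRdX Flush; mem=58
  op10 P1: load  L6 → I/E on L6; bus BusRd; mem=70
  op11 P1: load  L3 → O/S on L3; bus BusRd; mem=58
  op12 P1: store L3 := 37 → I/M on L3; bus BusUpgr Flush; mem=48
  op13 P1: load  L3 → I/M on L3; bus (none); mem=48

invalidations = 2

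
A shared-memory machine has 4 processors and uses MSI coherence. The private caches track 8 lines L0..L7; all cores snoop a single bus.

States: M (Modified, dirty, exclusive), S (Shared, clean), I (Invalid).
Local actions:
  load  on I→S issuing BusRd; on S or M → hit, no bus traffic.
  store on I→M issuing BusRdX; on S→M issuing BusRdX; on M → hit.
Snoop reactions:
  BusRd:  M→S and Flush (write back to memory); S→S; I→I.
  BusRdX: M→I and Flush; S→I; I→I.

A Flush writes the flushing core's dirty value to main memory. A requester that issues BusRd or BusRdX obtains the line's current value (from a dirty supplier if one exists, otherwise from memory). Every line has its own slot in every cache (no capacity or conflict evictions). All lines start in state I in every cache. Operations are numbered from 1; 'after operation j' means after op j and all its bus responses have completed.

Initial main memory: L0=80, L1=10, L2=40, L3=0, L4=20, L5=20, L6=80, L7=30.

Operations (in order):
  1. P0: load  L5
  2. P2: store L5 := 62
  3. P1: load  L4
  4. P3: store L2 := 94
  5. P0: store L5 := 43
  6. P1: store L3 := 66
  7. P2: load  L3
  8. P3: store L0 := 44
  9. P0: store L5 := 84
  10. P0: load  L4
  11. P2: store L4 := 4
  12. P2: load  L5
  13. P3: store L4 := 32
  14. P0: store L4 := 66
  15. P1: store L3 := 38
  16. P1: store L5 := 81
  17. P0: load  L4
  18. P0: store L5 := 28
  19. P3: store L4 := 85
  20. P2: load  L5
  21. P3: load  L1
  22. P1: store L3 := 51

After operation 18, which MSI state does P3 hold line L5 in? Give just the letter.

step 1: P0: load  L5  ⟶  SIII  (L5)  txn=BusRd  M[L5]=20
step 2: P2: store L5 := 62  ⟶  IIMI  (L5)  txn=BusRdX  M[L5]=20
step 3: P1: load  L4  ⟶  ISII  (L4)  txn=BusRd  M[L4]=20
step 4: P3: store L2 := 94  ⟶  IIIM  (L2)  txn=BusRdX  M[L2]=40
step 5: P0: store L5 := 43  ⟶  MIII  (L5)  txn=BusRdX+Flush  M[L5]=62
step 6: P1: store L3 := 66  ⟶  IMII  (L3)  txn=BusRdX  M[L3]=0
step 7: P2: load  L3  ⟶  ISSI  (L3)  txn=BusRd+Flush  M[L3]=66
step 8: P3: store L0 := 44  ⟶  IIIM  (L0)  txn=BusRdX  M[L0]=80
step 9: P0: store L5 := 84  ⟶  MIII  (L5)  txn=∅  M[L5]=62
step 10: P0: load  L4  ⟶  SSII  (L4)  txn=BusRd  M[L4]=20
step 11: P2: store L4 := 4  ⟶  IIMI  (L4)  txn=BusRdX  M[L4]=20
step 12: P2: load  L5  ⟶  SISI  (L5)  txn=BusRd+Flush  M[L5]=84
step 13: P3: store L4 := 32  ⟶  IIIM  (L4)  txn=BusRdX+Flush  M[L4]=4
step 14: P0: store L4 := 66  ⟶  MIII  (L4)  txn=BusRdX+Flush  M[L4]=32
step 15: P1: store L3 := 38  ⟶  IMII  (L3)  txn=BusRdX  M[L3]=66
step 16: P1: store L5 := 81  ⟶  IMII  (L5)  txn=BusRdX  M[L5]=84
step 17: P0: load  L4  ⟶  MIII  (L4)  txn=∅  M[L4]=32
step 18: P0: store L5 := 28  ⟶  MIII  (L5)  txn=BusRdX+Flush  M[L5]=81
step 19: P3: store L4 := 85  ⟶  IIIM  (L4)  txn=BusRdX+Flush  M[L4]=66
step 20: P2: load  L5  ⟶  SISI  (L5)  txn=BusRd+Flush  M[L5]=28
step 21: P3: load  L1  ⟶  IIIS  (L1)  txn=BusRd  M[L1]=10
step 22: P1: store L3 := 51  ⟶  IMII  (L3)  txn=∅  M[L3]=66

state = I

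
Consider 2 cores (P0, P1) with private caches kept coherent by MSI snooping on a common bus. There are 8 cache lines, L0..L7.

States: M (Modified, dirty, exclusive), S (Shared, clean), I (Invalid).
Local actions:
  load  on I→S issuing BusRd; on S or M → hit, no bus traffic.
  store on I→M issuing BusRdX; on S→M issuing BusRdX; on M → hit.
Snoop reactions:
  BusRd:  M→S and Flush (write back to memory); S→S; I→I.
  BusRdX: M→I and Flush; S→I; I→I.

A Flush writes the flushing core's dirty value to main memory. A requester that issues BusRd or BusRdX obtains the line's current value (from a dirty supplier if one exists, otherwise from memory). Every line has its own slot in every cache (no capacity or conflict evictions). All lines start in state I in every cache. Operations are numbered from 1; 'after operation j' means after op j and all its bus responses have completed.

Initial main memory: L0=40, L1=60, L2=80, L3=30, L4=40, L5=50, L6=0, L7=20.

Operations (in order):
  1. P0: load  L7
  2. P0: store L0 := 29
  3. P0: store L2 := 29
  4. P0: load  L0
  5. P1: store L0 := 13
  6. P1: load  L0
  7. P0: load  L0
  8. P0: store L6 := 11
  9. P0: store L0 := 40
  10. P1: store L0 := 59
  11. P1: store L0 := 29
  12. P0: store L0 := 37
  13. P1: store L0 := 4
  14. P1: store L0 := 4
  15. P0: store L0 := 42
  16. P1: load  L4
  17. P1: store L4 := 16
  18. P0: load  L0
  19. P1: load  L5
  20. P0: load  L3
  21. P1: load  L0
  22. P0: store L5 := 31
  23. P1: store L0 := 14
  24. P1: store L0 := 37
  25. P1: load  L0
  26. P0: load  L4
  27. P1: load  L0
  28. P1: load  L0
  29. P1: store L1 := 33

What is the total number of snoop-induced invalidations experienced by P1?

invalidations = 4

1. P0: load  L7  bus=[BusRd]  L7: P0=S P1=I  mem[L7]=20
2. P0: store L0 := 29  bus=[BusRdX]  L0: P0=M P1=I  mem[L0]=40
3. P0: store L2 := 29  bus=[BusRdX]  L2: P0=M P1=I  mem[L2]=80
4. P0: load  L0  bus=[-]  L0: P0=M P1=I  mem[L0]=40
5. P1: store L0 := 13  bus=[BusRdX,Flush]  L0: P0=I P1=M  mem[L0]=29
6. P1: load  L0  bus=[-]  L0: P0=I P1=M  mem[L0]=29
7. P0: load  L0  bus=[BusRd,Flush]  L0: P0=S P1=S  mem[L0]=13
8. P0: store L6 := 11  bus=[BusRdX]  L6: P0=M P1=I  mem[L6]=0
9. P0: store L0 := 40  bus=[BusRdX]  L0: P0=M P1=I  mem[L0]=13
10. P1: store L0 := 59  bus=[BusRdX,Flush]  L0: P0=I P1=M  mem[L0]=40
11. P1: store L0 := 29  bus=[-]  L0: P0=I P1=M  mem[L0]=40
12. P0: store L0 := 37  bus=[BusRdX,Flush]  L0: P0=M P1=I  mem[L0]=29
13. P1: store L0 := 4  bus=[BusRdX,Flush]  L0: P0=I P1=M  mem[L0]=37
14. P1: store L0 := 4  bus=[-]  L0: P0=I P1=M  mem[L0]=37
15. P0: store L0 := 42  bus=[BusRdX,Flush]  L0: P0=M P1=I  mem[L0]=4
16. P1: load  L4  bus=[BusRd]  L4: P0=I P1=S  mem[L4]=40
17. P1: store L4 := 16  bus=[BusRdX]  L4: P0=I P1=M  mem[L4]=40
18. P0: load  L0  bus=[-]  L0: P0=M P1=I  mem[L0]=4
19. P1: load  L5  bus=[BusRd]  L5: P0=I P1=S  mem[L5]=50
20. P0: load  L3  bus=[BusRd]  L3: P0=S P1=I  mem[L3]=30
21. P1: load  L0  bus=[BusRd,Flush]  L0: P0=S P1=S  mem[L0]=42
22. P0: store L5 := 31  bus=[BusRdX]  L5: P0=M P1=I  mem[L5]=50
23. P1: store L0 := 14  bus=[BusRdX]  L0: P0=I P1=M  mem[L0]=42
24. P1: store L0 := 37  bus=[-]  L0: P0=I P1=M  mem[L0]=42
25. P1: load  L0  bus=[-]  L0: P0=I P1=M  mem[L0]=42
26. P0: load  L4  bus=[BusRd,Flush]  L4: P0=S P1=S  mem[L4]=16
27. P1: load  L0  bus=[-]  L0: P0=I P1=M  mem[L0]=42
28. P1: load  L0  bus=[-]  L0: P0=I P1=M  mem[L0]=42
29. P1: store L1 := 33  bus=[BusRdX]  L1: P0=I P1=M  mem[L1]=60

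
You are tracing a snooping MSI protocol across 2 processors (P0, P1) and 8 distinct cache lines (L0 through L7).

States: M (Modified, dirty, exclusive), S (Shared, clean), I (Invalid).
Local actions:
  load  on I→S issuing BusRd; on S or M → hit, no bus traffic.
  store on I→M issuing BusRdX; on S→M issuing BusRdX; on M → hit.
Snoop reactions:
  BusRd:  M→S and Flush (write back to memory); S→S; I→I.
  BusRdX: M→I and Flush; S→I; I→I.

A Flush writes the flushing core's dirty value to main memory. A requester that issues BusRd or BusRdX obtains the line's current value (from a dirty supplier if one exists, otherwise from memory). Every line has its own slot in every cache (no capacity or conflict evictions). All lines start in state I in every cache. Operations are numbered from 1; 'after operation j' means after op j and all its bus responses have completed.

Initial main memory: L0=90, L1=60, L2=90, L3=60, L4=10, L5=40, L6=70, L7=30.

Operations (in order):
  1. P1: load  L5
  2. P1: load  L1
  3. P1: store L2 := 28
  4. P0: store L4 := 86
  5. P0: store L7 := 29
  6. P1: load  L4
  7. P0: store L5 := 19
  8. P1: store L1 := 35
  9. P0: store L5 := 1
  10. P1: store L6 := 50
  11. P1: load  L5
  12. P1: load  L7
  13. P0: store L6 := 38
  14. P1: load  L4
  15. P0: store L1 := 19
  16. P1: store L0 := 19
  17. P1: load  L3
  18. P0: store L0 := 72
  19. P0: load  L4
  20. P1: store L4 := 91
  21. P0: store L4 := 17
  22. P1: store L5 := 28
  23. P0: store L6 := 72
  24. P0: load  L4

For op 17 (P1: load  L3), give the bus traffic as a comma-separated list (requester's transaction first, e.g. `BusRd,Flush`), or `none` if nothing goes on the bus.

step 1: P1: load  L5  ⟶  IS  (L5)  txn=BusRd  M[L5]=40
step 2: P1: load  L1  ⟶  IS  (L1)  txn=BusRd  M[L1]=60
step 3: P1: store L2 := 28  ⟶  IM  (L2)  txn=BusRdX  M[L2]=90
step 4: P0: store L4 := 86  ⟶  MI  (L4)  txn=BusRdX  M[L4]=10
step 5: P0: store L7 := 29  ⟶  MI  (L7)  txn=BusRdX  M[L7]=30
step 6: P1: load  L4  ⟶  SS  (L4)  txn=BusRd+Flush  M[L4]=86
step 7: P0: store L5 := 19  ⟶  MI  (L5)  txn=BusRdX  M[L5]=40
step 8: P1: store L1 := 35  ⟶  IM  (L1)  txn=BusRdX  M[L1]=60
step 9: P0: store L5 := 1  ⟶  MI  (L5)  txn=∅  M[L5]=40
step 10: P1: store L6 := 50  ⟶  IM  (L6)  txn=BusRdX  M[L6]=70
step 11: P1: load  L5  ⟶  SS  (L5)  txn=BusRd+Flush  M[L5]=1
step 12: P1: load  L7  ⟶  SS  (L7)  txn=BusRd+Flush  M[L7]=29
step 13: P0: store L6 := 38  ⟶  MI  (L6)  txn=BusRdX+Flush  M[L6]=50
step 14: P1: load  L4  ⟶  SS  (L4)  txn=∅  M[L4]=86
step 15: P0: store L1 := 19  ⟶  MI  (L1)  txn=BusRdX+Flush  M[L1]=35
step 16: P1: store L0 := 19  ⟶  IM  (L0)  txn=BusRdX  M[L0]=90
step 17: P1: load  L3  ⟶  IS  (L3)  txn=BusRd  M[L3]=60
step 18: P0: store L0 := 72  ⟶  MI  (L0)  txn=BusRdX+Flush  M[L0]=19
step 19: P0: load  L4  ⟶  SS  (L4)  txn=∅  M[L4]=86
step 20: P1: store L4 := 91  ⟶  IM  (L4)  txn=BusRdX  M[L4]=86
step 21: P0: store L4 := 17  ⟶  MI  (L4)  txn=BusRdX+Flush  M[L4]=91
step 22: P1: store L5 := 28  ⟶  IM  (L5)  txn=BusRdX  M[L5]=1
step 23: P0: store L6 := 72  ⟶  MI  (L6)  txn=∅  M[L6]=50
step 24: P0: load  L4  ⟶  MI  (L4)  txn=∅  M[L4]=91

bus = BusRd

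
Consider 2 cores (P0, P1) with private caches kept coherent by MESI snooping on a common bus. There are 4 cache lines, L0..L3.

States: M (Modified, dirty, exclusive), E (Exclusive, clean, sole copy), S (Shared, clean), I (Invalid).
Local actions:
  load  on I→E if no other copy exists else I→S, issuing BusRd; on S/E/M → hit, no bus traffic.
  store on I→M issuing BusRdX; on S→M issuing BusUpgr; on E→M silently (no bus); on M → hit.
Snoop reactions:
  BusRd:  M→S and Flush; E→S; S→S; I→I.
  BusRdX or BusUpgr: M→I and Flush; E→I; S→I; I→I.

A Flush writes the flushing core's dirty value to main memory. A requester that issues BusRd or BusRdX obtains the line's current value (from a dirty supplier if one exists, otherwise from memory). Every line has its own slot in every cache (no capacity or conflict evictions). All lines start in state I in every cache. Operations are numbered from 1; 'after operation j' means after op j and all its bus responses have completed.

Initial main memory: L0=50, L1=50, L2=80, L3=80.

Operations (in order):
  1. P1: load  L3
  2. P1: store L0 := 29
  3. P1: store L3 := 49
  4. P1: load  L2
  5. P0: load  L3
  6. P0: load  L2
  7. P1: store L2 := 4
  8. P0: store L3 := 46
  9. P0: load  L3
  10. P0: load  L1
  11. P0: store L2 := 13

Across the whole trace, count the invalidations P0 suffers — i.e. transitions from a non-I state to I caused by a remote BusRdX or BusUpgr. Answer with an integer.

invalidations = 1

  op1 P1: load  L3 → I/E on L3; bus BusRd; mem=80
  op2 P1: store L0 := 29 → I/M on L0; bus BusRdX; mem=50
  op3 P1: store L3 := 49 → I/M on L3; bus (none); mem=80
  op4 P1: load  L2 → I/E on L2; bus BusRd; mem=80
  op5 P0: load  L3 → S/S on L3; bus BusRd Flush; mem=49
  op6 P0: load  L2 → S/S on L2; bus BusRd; mem=80
  op7 P1: store L2 := 4 → I/M on L2; bus BusUpgr; mem=80
  op8 P0: store L3 := 46 → M/I on L3; bus BusUpgr; mem=49
  op9 P0: load  L3 → M/I on L3; bus (none); mem=49
  op10 P0: load  L1 → E/I on L1; bus BusRd; mem=50
  op11 P0: store L2 := 13 → M/I on L2; bus BusRdX Flush; mem=4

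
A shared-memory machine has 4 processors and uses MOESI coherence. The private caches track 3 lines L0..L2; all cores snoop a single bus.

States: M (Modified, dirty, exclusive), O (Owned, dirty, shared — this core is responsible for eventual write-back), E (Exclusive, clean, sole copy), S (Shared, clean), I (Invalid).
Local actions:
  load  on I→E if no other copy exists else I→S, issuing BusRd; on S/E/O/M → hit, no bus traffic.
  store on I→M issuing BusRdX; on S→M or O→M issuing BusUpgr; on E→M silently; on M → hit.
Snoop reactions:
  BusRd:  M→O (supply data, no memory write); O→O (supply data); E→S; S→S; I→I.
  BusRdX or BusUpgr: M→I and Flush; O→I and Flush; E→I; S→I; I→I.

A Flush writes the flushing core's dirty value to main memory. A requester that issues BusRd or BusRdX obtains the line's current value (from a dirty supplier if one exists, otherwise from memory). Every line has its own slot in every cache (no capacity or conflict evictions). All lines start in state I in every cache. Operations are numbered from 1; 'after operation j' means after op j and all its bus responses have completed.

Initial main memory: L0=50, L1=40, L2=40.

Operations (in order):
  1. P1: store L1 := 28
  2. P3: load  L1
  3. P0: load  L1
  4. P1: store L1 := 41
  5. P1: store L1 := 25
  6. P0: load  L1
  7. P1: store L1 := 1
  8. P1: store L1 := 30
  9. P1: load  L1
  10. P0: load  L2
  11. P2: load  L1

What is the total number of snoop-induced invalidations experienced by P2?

  op1 P1: store L1 := 28 → I/M/I/I on L1; bus BusRdX; mem=40
  op2 P3: load  L1 → I/O/I/S on L1; bus BusRd; mem=40
  op3 P0: load  L1 → S/O/I/S on L1; bus BusRd; mem=40
  op4 P1: store L1 := 41 → I/M/I/I on L1; bus BusUpgr; mem=40
  op5 P1: store L1 := 25 → I/M/I/I on L1; bus (none); mem=40
  op6 P0: load  L1 → S/O/I/I on L1; bus BusRd; mem=40
  op7 P1: store L1 := 1 → I/M/I/I on L1; bus BusUpgr; mem=40
  op8 P1: store L1 := 30 → I/M/I/I on L1; bus (none); mem=40
  op9 P1: load  L1 → I/M/I/I on L1; bus (none); mem=40
  op10 P0: load  L2 → E/I/I/I on L2; bus BusRd; mem=40
  op11 P2: load  L1 → I/O/S/I on L1; bus BusRd; mem=40

invalidations = 0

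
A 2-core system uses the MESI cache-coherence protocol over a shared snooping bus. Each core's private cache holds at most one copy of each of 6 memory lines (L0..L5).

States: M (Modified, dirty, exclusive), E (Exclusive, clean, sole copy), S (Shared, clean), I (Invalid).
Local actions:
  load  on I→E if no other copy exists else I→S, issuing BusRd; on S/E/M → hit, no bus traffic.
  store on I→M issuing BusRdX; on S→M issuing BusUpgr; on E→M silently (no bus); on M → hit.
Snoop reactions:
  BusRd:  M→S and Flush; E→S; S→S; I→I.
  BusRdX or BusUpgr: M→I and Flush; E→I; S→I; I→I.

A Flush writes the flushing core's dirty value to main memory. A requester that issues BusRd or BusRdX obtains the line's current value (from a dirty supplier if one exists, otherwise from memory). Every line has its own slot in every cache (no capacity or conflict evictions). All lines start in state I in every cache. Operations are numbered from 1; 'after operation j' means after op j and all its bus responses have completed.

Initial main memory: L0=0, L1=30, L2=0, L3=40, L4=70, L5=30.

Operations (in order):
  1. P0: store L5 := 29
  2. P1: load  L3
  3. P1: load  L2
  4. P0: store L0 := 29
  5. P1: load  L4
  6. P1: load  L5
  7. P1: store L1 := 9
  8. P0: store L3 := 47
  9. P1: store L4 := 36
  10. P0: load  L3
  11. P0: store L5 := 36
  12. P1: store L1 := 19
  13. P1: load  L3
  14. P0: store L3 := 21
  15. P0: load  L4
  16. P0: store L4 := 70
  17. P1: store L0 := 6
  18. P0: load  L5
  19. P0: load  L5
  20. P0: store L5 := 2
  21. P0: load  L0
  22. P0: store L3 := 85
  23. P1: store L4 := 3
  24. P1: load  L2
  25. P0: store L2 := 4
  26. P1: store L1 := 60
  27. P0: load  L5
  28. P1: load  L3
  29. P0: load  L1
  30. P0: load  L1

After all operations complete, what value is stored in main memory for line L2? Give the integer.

memory[L2] = 0

step 1: P0: store L5 := 29  ⟶  MI  (L5)  txn=BusRdX  M[L5]=30
step 2: P1: load  L3  ⟶  IE  (L3)  txn=BusRd  M[L3]=40
step 3: P1: load  L2  ⟶  IE  (L2)  txn=BusRd  M[L2]=0
step 4: P0: store L0 := 29  ⟶  MI  (L0)  txn=BusRdX  M[L0]=0
step 5: P1: load  L4  ⟶  IE  (L4)  txn=BusRd  M[L4]=70
step 6: P1: load  L5  ⟶  SS  (L5)  txn=BusRd+Flush  M[L5]=29
step 7: P1: store L1 := 9  ⟶  IM  (L1)  txn=BusRdX  M[L1]=30
step 8: P0: store L3 := 47  ⟶  MI  (L3)  txn=BusRdX  M[L3]=40
step 9: P1: store L4 := 36  ⟶  IM  (L4)  txn=∅  M[L4]=70
step 10: P0: load  L3  ⟶  MI  (L3)  txn=∅  M[L3]=40
step 11: P0: store L5 := 36  ⟶  MI  (L5)  txn=BusUpgr  M[L5]=29
step 12: P1: store L1 := 19  ⟶  IM  (L1)  txn=∅  M[L1]=30
step 13: P1: load  L3  ⟶  SS  (L3)  txn=BusRd+Flush  M[L3]=47
step 14: P0: store L3 := 21  ⟶  MI  (L3)  txn=BusUpgr  M[L3]=47
step 15: P0: load  L4  ⟶  SS  (L4)  txn=BusRd+Flush  M[L4]=36
step 16: P0: store L4 := 70  ⟶  MI  (L4)  txn=BusUpgr  M[L4]=36
step 17: P1: store L0 := 6  ⟶  IM  (L0)  txn=BusRdX+Flush  M[L0]=29
step 18: P0: load  L5  ⟶  MI  (L5)  txn=∅  M[L5]=29
step 19: P0: load  L5  ⟶  MI  (L5)  txn=∅  M[L5]=29
step 20: P0: store L5 := 2  ⟶  MI  (L5)  txn=∅  M[L5]=29
step 21: P0: load  L0  ⟶  SS  (L0)  txn=BusRd+Flush  M[L0]=6
step 22: P0: store L3 := 85  ⟶  MI  (L3)  txn=∅  M[L3]=47
step 23: P1: store L4 := 3  ⟶  IM  (L4)  txn=BusRdX+Flush  M[L4]=70
step 24: P1: load  L2  ⟶  IE  (L2)  txn=∅  M[L2]=0
step 25: P0: store L2 := 4  ⟶  MI  (L2)  txn=BusRdX  M[L2]=0
step 26: P1: store L1 := 60  ⟶  IM  (L1)  txn=∅  M[L1]=30
step 27: P0: load  L5  ⟶  MI  (L5)  txn=∅  M[L5]=29
step 28: P1: load  L3  ⟶  SS  (L3)  txn=BusRd+Flush  M[L3]=85
step 29: P0: load  L1  ⟶  SS  (L1)  txn=BusRd+Flush  M[L1]=60
step 30: P0: load  L1  ⟶  SS  (L1)  txn=∅  M[L1]=60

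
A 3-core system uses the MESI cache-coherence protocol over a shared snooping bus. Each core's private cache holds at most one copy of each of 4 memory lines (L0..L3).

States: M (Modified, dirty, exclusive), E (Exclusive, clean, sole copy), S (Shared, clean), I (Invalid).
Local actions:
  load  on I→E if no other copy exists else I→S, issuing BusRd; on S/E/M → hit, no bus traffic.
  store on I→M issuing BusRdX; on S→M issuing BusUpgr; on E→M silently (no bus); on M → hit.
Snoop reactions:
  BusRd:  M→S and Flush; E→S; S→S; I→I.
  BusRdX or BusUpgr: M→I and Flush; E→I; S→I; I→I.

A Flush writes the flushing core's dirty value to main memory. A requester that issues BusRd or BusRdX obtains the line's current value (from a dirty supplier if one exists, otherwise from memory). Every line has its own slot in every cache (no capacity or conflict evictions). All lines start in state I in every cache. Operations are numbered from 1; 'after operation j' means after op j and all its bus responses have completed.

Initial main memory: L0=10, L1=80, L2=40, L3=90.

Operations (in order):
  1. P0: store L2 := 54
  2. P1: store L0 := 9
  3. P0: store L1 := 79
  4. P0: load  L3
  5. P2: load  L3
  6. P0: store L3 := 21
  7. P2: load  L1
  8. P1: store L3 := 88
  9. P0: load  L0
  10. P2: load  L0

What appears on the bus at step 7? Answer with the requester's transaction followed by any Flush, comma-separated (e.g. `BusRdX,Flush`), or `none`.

1. P0: store L2 := 54  bus=[BusRdX]  L2: P0=M P1=I P2=I  mem[L2]=40
2. P1: store L0 := 9  bus=[BusRdX]  L0: P0=I P1=M P2=I  mem[L0]=10
3. P0: store L1 := 79  bus=[BusRdX]  L1: P0=M P1=I P2=I  mem[L1]=80
4. P0: load  L3  bus=[BusRd]  L3: P0=E P1=I P2=I  mem[L3]=90
5. P2: load  L3  bus=[BusRd]  L3: P0=S P1=I P2=S  mem[L3]=90
6. P0: store L3 := 21  bus=[BusUpgr]  L3: P0=M P1=I P2=I  mem[L3]=90
7. P2: load  L1  bus=[BusRd,Flush]  L1: P0=S P1=I P2=S  mem[L1]=79
8. P1: store L3 := 88  bus=[BusRdX,Flush]  L3: P0=I P1=M P2=I  mem[L3]=21
9. P0: load  L0  bus=[BusRd,Flush]  L0: P0=S P1=S P2=I  mem[L0]=9
10. P2: load  L0  bus=[BusRd]  L0: P0=S P1=S P2=S  mem[L0]=9

bus = BusRd,Flush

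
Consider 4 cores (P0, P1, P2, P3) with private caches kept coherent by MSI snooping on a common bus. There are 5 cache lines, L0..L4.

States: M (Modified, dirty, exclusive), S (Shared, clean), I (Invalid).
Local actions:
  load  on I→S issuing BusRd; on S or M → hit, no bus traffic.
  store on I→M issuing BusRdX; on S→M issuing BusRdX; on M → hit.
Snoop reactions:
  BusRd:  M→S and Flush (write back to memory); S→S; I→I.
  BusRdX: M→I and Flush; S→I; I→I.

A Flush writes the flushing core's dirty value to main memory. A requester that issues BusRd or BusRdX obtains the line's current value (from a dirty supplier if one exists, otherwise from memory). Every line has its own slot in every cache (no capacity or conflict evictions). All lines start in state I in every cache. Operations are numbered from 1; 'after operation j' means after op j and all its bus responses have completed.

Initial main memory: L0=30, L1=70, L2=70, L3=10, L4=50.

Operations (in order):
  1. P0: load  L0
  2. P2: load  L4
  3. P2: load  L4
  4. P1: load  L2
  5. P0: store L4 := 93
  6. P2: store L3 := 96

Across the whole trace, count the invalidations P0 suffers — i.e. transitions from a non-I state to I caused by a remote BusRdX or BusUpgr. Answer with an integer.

invalidations = 0

1. P0: load  L0  bus=[BusRd]  L0: P0=S P1=I P2=I P3=I  mem[L0]=30
2. P2: load  L4  bus=[BusRd]  L4: P0=I P1=I P2=S P3=I  mem[L4]=50
3. P2: load  L4  bus=[-]  L4: P0=I P1=I P2=S P3=I  mem[L4]=50
4. P1: load  L2  bus=[BusRd]  L2: P0=I P1=S P2=I P3=I  mem[L2]=70
5. P0: store L4 := 93  bus=[BusRdX]  L4: P0=M P1=I P2=I P3=I  mem[L4]=50
6. P2: store L3 := 96  bus=[BusRdX]  L3: P0=I P1=I P2=M P3=I  mem[L3]=10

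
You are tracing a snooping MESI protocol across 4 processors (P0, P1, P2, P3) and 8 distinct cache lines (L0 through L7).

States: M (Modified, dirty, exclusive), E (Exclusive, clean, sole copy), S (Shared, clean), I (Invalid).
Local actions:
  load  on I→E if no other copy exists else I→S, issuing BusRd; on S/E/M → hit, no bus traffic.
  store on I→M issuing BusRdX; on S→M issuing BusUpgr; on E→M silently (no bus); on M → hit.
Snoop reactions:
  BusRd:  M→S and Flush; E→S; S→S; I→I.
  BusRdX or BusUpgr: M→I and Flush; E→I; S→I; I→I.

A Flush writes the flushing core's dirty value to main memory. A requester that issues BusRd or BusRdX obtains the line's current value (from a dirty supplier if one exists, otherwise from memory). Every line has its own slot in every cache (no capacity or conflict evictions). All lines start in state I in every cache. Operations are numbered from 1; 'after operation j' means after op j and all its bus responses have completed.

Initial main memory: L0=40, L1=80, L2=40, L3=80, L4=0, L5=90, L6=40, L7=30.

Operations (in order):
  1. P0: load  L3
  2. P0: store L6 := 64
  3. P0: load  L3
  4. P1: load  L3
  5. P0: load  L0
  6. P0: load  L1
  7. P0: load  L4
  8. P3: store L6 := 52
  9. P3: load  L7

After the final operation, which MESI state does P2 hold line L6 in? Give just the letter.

[1] P0: load  L3 | P0:E(80), P1:I, P2:I, P3:I | bus: BusRd
[2] P0: store L6 := 64 | P0:M(64), P1:I, P2:I, P3:I | bus: BusRdX
[3] P0: load  L3 | P0:E(80), P1:I, P2:I, P3:I | bus: none
[4] P1: load  L3 | P0:S(80), P1:S(80), P2:I, P3:I | bus: BusRd
[5] P0: load  L0 | P0:E(40), P1:I, P2:I, P3:I | bus: BusRd
[6] P0: load  L1 | P0:E(80), P1:I, P2:I, P3:I | bus: BusRd
[7] P0: load  L4 | P0:E(0), P1:I, P2:I, P3:I | bus: BusRd
[8] P3: store L6 := 52 | P0:I, P1:I, P2:I, P3:M(52) | bus: BusRdX,Flush
[9] P3: load  L7 | P0:I, P1:I, P2:I, P3:E(30) | bus: BusRd

state = I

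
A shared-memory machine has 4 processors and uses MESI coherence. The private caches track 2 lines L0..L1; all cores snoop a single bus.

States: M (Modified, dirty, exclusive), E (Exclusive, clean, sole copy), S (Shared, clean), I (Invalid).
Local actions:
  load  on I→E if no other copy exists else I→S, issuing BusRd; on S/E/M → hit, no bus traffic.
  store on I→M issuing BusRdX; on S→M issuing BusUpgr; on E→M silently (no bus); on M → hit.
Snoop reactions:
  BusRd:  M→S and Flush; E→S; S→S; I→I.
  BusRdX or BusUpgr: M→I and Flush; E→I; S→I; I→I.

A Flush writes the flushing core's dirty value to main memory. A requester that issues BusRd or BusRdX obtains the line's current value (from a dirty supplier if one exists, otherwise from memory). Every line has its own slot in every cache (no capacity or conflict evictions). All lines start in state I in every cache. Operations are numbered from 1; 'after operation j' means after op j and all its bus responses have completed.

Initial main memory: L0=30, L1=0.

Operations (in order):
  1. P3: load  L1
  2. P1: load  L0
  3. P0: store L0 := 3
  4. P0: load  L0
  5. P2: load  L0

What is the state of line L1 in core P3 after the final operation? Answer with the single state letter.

step 1: P3: load  L1  ⟶  IIIE  (L1)  txn=BusRd  M[L1]=0
step 2: P1: load  L0  ⟶  IEII  (L0)  txn=BusRd  M[L0]=30
step 3: P0: store L0 := 3  ⟶  MIII  (L0)  txn=BusRdX  M[L0]=30
step 4: P0: load  L0  ⟶  MIII  (L0)  txn=∅  M[L0]=30
step 5: P2: load  L0  ⟶  SISI  (L0)  txn=BusRd+Flush  M[L0]=3

state = E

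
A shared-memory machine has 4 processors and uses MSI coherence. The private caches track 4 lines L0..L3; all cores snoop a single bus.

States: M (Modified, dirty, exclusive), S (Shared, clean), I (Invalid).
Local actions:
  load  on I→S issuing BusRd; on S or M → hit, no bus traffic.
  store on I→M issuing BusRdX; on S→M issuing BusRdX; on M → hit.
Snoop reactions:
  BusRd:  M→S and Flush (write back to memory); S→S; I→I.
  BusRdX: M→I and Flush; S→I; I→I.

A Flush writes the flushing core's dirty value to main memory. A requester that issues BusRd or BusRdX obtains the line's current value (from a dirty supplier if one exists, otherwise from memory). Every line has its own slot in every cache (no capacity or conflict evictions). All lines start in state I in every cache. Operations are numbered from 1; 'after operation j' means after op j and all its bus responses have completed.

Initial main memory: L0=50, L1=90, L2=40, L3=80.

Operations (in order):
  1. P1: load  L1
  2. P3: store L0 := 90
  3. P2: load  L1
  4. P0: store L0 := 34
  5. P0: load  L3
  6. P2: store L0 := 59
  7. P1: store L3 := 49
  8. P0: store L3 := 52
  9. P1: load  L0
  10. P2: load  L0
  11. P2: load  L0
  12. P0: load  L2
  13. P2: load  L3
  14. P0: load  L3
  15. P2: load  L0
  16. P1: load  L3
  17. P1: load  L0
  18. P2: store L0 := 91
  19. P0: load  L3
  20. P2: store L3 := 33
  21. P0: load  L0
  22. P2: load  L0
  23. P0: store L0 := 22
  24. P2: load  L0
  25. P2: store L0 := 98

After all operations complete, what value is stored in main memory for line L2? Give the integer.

memory[L2] = 40

  op1 P1: load  L1 → I/S/I/I on L1; bus BusRd; mem=90
  op2 P3: store L0 := 90 → I/I/I/M on L0; bus BusRdX; mem=50
  op3 P2: load  L1 → I/S/S/I on L1; bus BusRd; mem=90
  op4 P0: store L0 := 34 → M/I/I/I on L0; bus BusRdX Flush; mem=90
  op5 P0: load  L3 → S/I/I/I on L3; bus BusRd; mem=80
  op6 P2: store L0 := 59 → I/I/M/I on L0; bus BusRdX Flush; mem=34
  op7 P1: store L3 := 49 → I/M/I/I on L3; bus BusRdX; mem=80
  op8 P0: store L3 := 52 → M/I/I/I on L3; bus BusRdX Flush; mem=49
  op9 P1: load  L0 → I/S/S/I on L0; bus BusRd Flush; mem=59
  op10 P2: load  L0 → I/S/S/I on L0; bus (none); mem=59
  op11 P2: load  L0 → I/S/S/I on L0; bus (none); mem=59
  op12 P0: load  L2 → S/I/I/I on L2; bus BusRd; mem=40
  op13 P2: load  L3 → S/I/S/I on L3; bus BusRd Flush; mem=52
  op14 P0: load  L3 → S/I/S/I on L3; bus (none); mem=52
  op15 P2: load  L0 → I/S/S/I on L0; bus (none); mem=59
  op16 P1: load  L3 → S/S/S/I on L3; bus BusRd; mem=52
  op17 P1: load  L0 → I/S/S/I on L0; bus (none); mem=59
  op18 P2: store L0 := 91 → I/I/M/I on L0; bus BusRdX; mem=59
  op19 P0: load  L3 → S/S/S/I on L3; bus (none); mem=52
  op20 P2: store L3 := 33 → I/I/M/I on L3; bus BusRdX; mem=52
  op21 P0: load  L0 → S/I/S/I on L0; bus BusRd Flush; mem=91
  op22 P2: load  L0 → S/I/S/I on L0; bus (none); mem=91
  op23 P0: store L0 := 22 → M/I/I/I on L0; bus BusRdX; mem=91
  op24 P2: load  L0 → S/I/S/I on L0; bus BusRd Flush; mem=22
  op25 P2: store L0 := 98 → I/I/M/I on L0; bus BusRdX; mem=22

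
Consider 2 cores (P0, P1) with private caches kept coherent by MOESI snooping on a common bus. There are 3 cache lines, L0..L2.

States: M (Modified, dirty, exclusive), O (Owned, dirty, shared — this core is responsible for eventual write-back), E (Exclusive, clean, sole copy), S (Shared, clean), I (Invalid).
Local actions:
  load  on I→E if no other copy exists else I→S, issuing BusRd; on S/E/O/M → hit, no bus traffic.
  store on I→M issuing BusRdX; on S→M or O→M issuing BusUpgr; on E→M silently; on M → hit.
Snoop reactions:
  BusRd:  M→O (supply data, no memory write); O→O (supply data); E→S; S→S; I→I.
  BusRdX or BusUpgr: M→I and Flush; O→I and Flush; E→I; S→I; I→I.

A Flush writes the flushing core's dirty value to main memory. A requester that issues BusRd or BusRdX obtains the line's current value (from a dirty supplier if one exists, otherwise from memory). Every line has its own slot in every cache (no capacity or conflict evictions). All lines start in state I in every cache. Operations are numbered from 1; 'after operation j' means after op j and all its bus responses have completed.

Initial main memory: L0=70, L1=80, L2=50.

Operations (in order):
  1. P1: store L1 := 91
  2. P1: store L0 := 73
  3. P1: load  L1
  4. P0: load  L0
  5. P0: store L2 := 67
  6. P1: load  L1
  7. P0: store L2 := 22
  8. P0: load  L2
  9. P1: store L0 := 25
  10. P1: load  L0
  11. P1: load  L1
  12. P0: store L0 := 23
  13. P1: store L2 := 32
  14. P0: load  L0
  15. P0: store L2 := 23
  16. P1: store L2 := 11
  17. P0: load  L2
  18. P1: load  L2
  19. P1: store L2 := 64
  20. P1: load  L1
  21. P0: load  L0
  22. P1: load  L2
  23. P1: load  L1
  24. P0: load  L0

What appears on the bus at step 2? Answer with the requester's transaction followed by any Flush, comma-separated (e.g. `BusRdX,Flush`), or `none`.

bus = BusRdX

1. P1: store L1 := 91  bus=[BusRdX]  L1: P0=I P1=M  mem[L1]=80
2. P1: store L0 := 73  bus=[BusRdX]  L0: P0=I P1=M  mem[L0]=70
3. P1: load  L1  bus=[-]  L1: P0=I P1=M  mem[L1]=80
4. P0: load  L0  bus=[BusRd]  L0: P0=S P1=O  mem[L0]=70
5. P0: store L2 := 67  bus=[BusRdX]  L2: P0=M P1=I  mem[L2]=50
6. P1: load  L1  bus=[-]  L1: P0=I P1=M  mem[L1]=80
7. P0: store L2 := 22  bus=[-]  L2: P0=M P1=I  mem[L2]=50
8. P0: load  L2  bus=[-]  L2: P0=M P1=I  mem[L2]=50
9. P1: store L0 := 25  bus=[BusUpgr]  L0: P0=I P1=M  mem[L0]=70
10. P1: load  L0  bus=[-]  L0: P0=I P1=M  mem[L0]=70
11. P1: load  L1  bus=[-]  L1: P0=I P1=M  mem[L1]=80
12. P0: store L0 := 23  bus=[BusRdX,Flush]  L0: P0=M P1=I  mem[L0]=25
13. P1: store L2 := 32  bus=[BusRdX,Flush]  L2: P0=I P1=M  mem[L2]=22
14. P0: load  L0  bus=[-]  L0: P0=M P1=I  mem[L0]=25
15. P0: store L2 := 23  bus=[BusRdX,Flush]  L2: P0=M P1=I  mem[L2]=32
16. P1: store L2 := 11  bus=[BusRdX,Flush]  L2: P0=I P1=M  mem[L2]=23
17. P0: load  L2  bus=[BusRd]  L2: P0=S P1=O  mem[L2]=23
18. P1: load  L2  bus=[-]  L2: P0=S P1=O  mem[L2]=23
19. P1: store L2 := 64  bus=[BusUpgr]  L2: P0=I P1=M  mem[L2]=23
20. P1: load  L1  bus=[-]  L1: P0=I P1=M  mem[L1]=80
21. P0: load  L0  bus=[-]  L0: P0=M P1=I  mem[L0]=25
22. P1: load  L2  bus=[-]  L2: P0=I P1=M  mem[L2]=23
23. P1: load  L1  bus=[-]  L1: P0=I P1=M  mem[L1]=80
24. P0: load  L0  bus=[-]  L0: P0=M P1=I  mem[L0]=25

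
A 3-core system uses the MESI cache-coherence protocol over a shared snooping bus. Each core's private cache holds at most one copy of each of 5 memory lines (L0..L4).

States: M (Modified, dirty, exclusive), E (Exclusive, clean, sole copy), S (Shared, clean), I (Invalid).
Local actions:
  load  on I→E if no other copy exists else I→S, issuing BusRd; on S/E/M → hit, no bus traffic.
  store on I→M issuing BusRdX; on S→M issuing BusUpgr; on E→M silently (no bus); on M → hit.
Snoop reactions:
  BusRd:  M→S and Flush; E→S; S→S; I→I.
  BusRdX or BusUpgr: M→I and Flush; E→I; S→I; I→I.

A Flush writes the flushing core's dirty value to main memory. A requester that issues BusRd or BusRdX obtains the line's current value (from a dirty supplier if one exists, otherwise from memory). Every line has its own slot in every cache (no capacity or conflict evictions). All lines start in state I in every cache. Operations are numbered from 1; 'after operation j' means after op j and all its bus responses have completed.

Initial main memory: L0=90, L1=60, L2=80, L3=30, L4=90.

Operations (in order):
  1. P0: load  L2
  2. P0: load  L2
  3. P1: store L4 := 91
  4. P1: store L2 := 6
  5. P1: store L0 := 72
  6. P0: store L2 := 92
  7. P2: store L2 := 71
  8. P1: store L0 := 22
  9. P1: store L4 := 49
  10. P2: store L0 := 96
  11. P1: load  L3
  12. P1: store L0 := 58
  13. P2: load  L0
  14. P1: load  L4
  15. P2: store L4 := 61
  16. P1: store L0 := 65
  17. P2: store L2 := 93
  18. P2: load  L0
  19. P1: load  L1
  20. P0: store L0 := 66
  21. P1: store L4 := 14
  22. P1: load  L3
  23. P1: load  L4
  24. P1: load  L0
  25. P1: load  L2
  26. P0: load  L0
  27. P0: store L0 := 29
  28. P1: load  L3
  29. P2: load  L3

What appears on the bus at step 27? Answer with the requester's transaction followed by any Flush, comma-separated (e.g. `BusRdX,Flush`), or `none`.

[1] P0: load  L2 | P0:E(80), P1:I, P2:I | bus: BusRd
[2] P0: load  L2 | P0:E(80), P1:I, P2:I | bus: none
[3] P1: store L4 := 91 | P0:I, P1:M(91), P2:I | bus: BusRdX
[4] P1: store L2 := 6 | P0:I, P1:M(6), P2:I | bus: BusRdX
[5] P1: store L0 := 72 | P0:I, P1:M(72), P2:I | bus: BusRdX
[6] P0: store L2 := 92 | P0:M(92), P1:I, P2:I | bus: BusRdX,Flush
[7] P2: store L2 := 71 | P0:I, P1:I, P2:M(71) | bus: BusRdX,Flush
[8] P1: store L0 := 22 | P0:I, P1:M(22), P2:I | bus: none
[9] P1: store L4 := 49 | P0:I, P1:M(49), P2:I | bus: none
[10] P2: store L0 := 96 | P0:I, P1:I, P2:M(96) | bus: BusRdX,Flush
[11] P1: load  L3 | P0:I, P1:E(30), P2:I | bus: BusRd
[12] P1: store L0 := 58 | P0:I, P1:M(58), P2:I | bus: BusRdX,Flush
[13] P2: load  L0 | P0:I, P1:S(58), P2:S(58) | bus: BusRd,Flush
[14] P1: load  L4 | P0:I, P1:M(49), P2:I | bus: none
[15] P2: store L4 := 61 | P0:I, P1:I, P2:M(61) | bus: BusRdX,Flush
[16] P1: store L0 := 65 | P0:I, P1:M(65), P2:I | bus: BusUpgr
[17] P2: store L2 := 93 | P0:I, P1:I, P2:M(93) | bus: none
[18] P2: load  L0 | P0:I, P1:S(65), P2:S(65) | bus: BusRd,Flush
[19] P1: load  L1 | P0:I, P1:E(60), P2:I | bus: BusRd
[20] P0: store L0 := 66 | P0:M(66), P1:I, P2:I | bus: BusRdX
[21] P1: store L4 := 14 | P0:I, P1:M(14), P2:I | bus: BusRdX,Flush
[22] P1: load  L3 | P0:I, P1:E(30), P2:I | bus: none
[23] P1: load  L4 | P0:I, P1:M(14), P2:I | bus: none
[24] P1: load  L0 | P0:S(66), P1:S(66), P2:I | bus: BusRd,Flush
[25] P1: load  L2 | P0:I, P1:S(93), P2:S(93) | bus: BusRd,Flush
[26] P0: load  L0 | P0:S(66), P1:S(66), P2:I | bus: none
[27] P0: store L0 := 29 | P0:M(29), P1:I, P2:I | bus: BusUpgr
[28] P1: load  L3 | P0:I, P1:E(30), P2:I | bus: none
[29] P2: load  L3 | P0:I, P1:S(30), P2:S(30) | bus: BusRd

bus = BusUpgr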